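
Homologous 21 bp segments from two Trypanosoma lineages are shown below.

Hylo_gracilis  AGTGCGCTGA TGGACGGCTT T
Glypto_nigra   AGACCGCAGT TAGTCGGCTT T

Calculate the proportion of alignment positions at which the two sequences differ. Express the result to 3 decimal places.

0.286

The sequences differ at positions 3 (T/A), 4 (G/C), 8 (T/A), 10 (A/T), 12 (G/A), 14 (A/T).
There are 6 differences over 21 sites, so p = 6/21 = 0.286.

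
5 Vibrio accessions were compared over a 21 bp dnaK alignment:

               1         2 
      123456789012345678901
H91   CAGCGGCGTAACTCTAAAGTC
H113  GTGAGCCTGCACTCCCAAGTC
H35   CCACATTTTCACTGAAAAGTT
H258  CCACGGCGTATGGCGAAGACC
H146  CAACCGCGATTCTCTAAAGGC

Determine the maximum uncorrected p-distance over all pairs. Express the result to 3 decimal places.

0.762

Pairwise Hamming distances:
  H91 vs H113: 9
  H91 vs H35: 10
  H91 vs H258: 9
  H91 vs H146: 6
  H113 vs H35: 12
  H113 vs H258: 16
  H113 vs H146: 13
  H35 vs H258: 14
  H35 vs H146: 12
  H258 vs H146: 10
The largest is 16 mismatches, between H113 and H258; p = 16/21 = 0.762.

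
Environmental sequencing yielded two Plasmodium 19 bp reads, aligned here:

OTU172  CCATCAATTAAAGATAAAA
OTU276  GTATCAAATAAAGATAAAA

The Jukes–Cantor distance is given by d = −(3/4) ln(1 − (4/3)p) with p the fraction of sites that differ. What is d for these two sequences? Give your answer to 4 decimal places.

Mismatches occur at site 1 (C→G), site 2 (C→T), site 8 (T→A).
p = 3/19 = 0.157895.
d = −0.75 · ln(1 − (4/3)·0.157895) = −0.75 · ln(0.789473) = −0.75 · (-0.236390) = 0.1773.

0.1773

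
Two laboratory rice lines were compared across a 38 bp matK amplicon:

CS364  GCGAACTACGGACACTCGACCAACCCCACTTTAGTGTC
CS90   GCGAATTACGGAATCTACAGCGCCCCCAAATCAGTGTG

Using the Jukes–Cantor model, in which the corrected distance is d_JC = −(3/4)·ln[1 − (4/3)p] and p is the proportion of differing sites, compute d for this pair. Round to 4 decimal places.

0.4099

The sequences differ at positions 6 (C/T), 13 (C/A), 14 (A/T), 17 (C/A), 18 (G/C), 20 (C/G), 22 (A/G), 23 (A/C), 29 (C/A), 30 (T/A), 32 (T/C), 38 (C/G).
p = 12/38 = 0.315789.
d = −0.75 · ln(1 − (4/3)·0.315789) = −0.75 · ln(0.578948) = −0.75 · (-0.546543) = 0.4099.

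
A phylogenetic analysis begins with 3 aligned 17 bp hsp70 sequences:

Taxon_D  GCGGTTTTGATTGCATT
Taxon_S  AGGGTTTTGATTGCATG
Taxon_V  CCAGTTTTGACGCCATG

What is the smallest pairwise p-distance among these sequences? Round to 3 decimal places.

0.176

Pairwise Hamming distances:
  Taxon_D vs Taxon_S: 3
  Taxon_D vs Taxon_V: 6
  Taxon_S vs Taxon_V: 6
The smallest is 3 mismatches, between Taxon_D and Taxon_S; p = 3/17 = 0.176.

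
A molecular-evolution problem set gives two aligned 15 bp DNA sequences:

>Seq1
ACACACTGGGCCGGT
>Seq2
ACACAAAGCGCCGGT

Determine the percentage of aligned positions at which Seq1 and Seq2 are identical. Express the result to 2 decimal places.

80.00%

The sequences differ at positions 6 (C/A), 7 (T/A), 9 (G/C).
12 of the 15 sites match, so the percent identity is 12/15 × 100 = 80.00%.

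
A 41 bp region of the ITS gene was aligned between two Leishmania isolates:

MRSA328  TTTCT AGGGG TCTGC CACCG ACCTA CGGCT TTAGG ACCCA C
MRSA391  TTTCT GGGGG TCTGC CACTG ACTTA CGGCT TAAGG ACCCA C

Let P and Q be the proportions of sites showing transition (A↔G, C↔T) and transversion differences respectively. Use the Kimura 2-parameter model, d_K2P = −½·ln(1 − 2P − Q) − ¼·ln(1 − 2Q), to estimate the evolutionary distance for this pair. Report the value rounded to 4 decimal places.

Mismatches occur at site 6 (A↔G, transition), site 19 (C↔T, transition), site 23 (C↔T, transition), site 32 (T↔A, transversion).
Of the 4 differences, 3 transitions and 1 transversion over 41 sites: P = 3/41 = 0.073171, Q = 1/41 = 0.024390.
d = −0.5·ln(0.829268) − 0.25·ln(0.951220) = −0.5·(-0.187212) − 0.25·(-0.050010) = 0.1061.

0.1061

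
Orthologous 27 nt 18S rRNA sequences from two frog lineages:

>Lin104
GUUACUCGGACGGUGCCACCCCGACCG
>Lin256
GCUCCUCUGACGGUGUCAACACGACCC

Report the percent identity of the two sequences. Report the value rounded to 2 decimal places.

Differing sites — 2:U/C; 4:A/C; 8:G/U; 16:C/U; 19:C/A; 21:C/A; 27:G/C.
20 of the 27 sites match, so the percent identity is 20/27 × 100 = 74.07%.

74.07%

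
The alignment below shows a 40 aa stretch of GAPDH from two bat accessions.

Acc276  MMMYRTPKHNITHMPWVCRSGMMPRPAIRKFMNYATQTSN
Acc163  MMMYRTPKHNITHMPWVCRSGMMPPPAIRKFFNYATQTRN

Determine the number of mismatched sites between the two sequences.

The sequences differ at positions 25 (R/P), 32 (M/F), 39 (S/R).
That gives 3 mismatches out of 40 aligned sites, so the Hamming distance is 3.

3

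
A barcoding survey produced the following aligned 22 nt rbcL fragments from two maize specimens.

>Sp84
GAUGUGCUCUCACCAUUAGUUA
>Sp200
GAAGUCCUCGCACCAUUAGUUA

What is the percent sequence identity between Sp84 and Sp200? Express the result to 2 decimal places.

Differing sites — 3:U/A; 6:G/C; 10:U/G.
19 of the 22 sites match, so the percent identity is 19/22 × 100 = 86.36%.

86.36%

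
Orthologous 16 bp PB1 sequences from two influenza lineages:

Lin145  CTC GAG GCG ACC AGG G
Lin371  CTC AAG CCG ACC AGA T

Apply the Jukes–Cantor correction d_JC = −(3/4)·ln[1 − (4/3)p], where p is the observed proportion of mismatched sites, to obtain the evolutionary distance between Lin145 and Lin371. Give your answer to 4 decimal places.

0.3041

Differing sites — 4:G/A; 7:G/C; 15:G/A; 16:G/T.
p = 4/16 = 0.250000.
d = −0.75 · ln(1 − (4/3)·0.250000) = −0.75 · ln(0.666667) = −0.75 · (-0.405465) = 0.3041.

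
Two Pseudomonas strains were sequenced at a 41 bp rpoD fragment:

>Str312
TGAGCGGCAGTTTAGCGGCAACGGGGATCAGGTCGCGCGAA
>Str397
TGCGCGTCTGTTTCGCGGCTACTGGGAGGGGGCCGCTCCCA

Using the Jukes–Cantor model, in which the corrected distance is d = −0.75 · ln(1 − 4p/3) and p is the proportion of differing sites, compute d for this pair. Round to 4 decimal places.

Mismatches occur at site 3 (A→C), site 7 (G→T), site 9 (A→T), site 14 (A→C), site 20 (A→T), site 23 (G→T), site 28 (T→G), site 29 (C→G), site 30 (A→G), site 33 (T→C), site 37 (G→T), site 39 (G→C), site 40 (A→C).
p = 13/41 = 0.317073.
d = −0.75 · ln(1 − (4/3)·0.317073) = −0.75 · ln(0.577236) = −0.75 · (-0.549504) = 0.4121.

0.4121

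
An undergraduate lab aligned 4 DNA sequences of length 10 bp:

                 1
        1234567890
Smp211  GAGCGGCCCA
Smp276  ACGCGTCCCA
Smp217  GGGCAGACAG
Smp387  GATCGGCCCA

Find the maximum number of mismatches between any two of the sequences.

Pairwise Hamming distances:
  Smp211 vs Smp276: 3
  Smp211 vs Smp217: 5
  Smp211 vs Smp387: 1
  Smp276 vs Smp217: 7
  Smp276 vs Smp387: 4
  Smp217 vs Smp387: 6
The largest is 7, between Smp276 and Smp217.

7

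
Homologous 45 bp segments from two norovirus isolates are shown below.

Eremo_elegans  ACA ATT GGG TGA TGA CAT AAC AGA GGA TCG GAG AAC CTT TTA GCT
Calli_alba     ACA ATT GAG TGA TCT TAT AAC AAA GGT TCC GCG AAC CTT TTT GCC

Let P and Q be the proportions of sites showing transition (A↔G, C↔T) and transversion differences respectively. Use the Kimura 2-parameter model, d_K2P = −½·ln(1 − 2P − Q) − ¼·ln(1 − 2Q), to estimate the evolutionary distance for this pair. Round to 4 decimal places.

The sequences differ at positions 8 (G/A, transition), 14 (G/C, transversion), 15 (A/T, transversion), 16 (C/T, transition), 23 (G/A, transition), 27 (A/T, transversion), 30 (G/C, transversion), 32 (A/C, transversion), 42 (A/T, transversion), 45 (T/C, transition).
Of the 10 differences, 4 transitions and 6 transversions over 45 sites: P = 4/45 = 0.088889, Q = 6/45 = 0.133333.
d = −0.5·ln(0.688889) − 0.25·ln(0.733334) = −0.5·(-0.372675) − 0.25·(-0.310154) = 0.2639.

0.2639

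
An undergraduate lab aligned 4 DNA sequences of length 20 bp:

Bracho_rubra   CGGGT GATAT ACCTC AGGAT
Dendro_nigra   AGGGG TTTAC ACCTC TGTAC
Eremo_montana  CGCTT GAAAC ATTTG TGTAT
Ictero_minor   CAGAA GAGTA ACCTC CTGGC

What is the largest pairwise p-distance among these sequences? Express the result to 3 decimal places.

0.750

Pairwise Hamming distances:
  Bracho_rubra vs Dendro_nigra: 8
  Bracho_rubra vs Eremo_montana: 9
  Bracho_rubra vs Ictero_minor: 10
  Dendro_nigra vs Eremo_montana: 11
  Dendro_nigra vs Ictero_minor: 13
  Eremo_montana vs Ictero_minor: 15
The largest is 15 mismatches, between Eremo_montana and Ictero_minor; p = 15/20 = 0.750.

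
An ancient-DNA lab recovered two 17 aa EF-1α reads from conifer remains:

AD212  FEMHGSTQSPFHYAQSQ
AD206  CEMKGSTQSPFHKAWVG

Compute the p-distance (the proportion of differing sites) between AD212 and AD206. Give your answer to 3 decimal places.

Mismatches occur at site 1 (F/C), site 4 (H/K), site 13 (Y/K), site 15 (Q/W), site 16 (S/V), site 17 (Q/G).
There are 6 differences over 17 sites, so p = 6/17 = 0.353.

0.353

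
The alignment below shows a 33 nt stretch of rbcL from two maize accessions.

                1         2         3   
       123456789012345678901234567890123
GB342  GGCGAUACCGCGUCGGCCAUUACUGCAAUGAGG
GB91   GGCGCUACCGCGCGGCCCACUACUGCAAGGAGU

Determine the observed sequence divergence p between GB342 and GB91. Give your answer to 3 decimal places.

0.212

Differing sites — 5:A/C; 13:U/C; 14:C/G; 16:G/C; 20:U/C; 29:U/G; 33:G/U.
There are 7 differences over 33 sites, so p = 7/33 = 0.212.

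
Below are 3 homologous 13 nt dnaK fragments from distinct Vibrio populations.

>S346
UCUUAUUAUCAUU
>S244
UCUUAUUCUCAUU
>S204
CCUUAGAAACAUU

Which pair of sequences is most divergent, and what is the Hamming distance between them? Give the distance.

5

Pairwise Hamming distances:
  S346 vs S244: 1
  S346 vs S204: 4
  S244 vs S204: 5
The largest is 5, between S244 and S204.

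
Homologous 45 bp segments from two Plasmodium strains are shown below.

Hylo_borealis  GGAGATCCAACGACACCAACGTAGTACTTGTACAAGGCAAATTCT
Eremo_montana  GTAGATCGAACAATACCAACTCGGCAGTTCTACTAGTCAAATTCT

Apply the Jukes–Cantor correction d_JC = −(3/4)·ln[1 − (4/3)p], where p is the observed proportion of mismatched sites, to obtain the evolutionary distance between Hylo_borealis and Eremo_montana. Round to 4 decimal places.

0.3295

Differing sites — 2:G/T; 8:C/G; 12:G/A; 14:C/T; 21:G/T; 22:T/C; 23:A/G; 25:T/C; 27:C/G; 30:G/C; 34:A/T; 37:G/T.
p = 12/45 = 0.266667.
d = −0.75 · ln(1 − (4/3)·0.266667) = −0.75 · ln(0.644444) = −0.75 · (-0.439367) = 0.3295.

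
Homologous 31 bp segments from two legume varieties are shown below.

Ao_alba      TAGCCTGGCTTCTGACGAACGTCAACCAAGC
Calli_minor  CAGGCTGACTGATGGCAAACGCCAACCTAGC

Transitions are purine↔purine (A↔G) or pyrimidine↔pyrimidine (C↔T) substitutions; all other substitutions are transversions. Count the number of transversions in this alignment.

Mismatches occur at site 1 (T↔C, transition), site 4 (C↔G, transversion), site 8 (G↔A, transition), site 11 (T↔G, transversion), site 12 (C↔A, transversion), site 15 (A↔G, transition), site 17 (G↔A, transition), site 22 (T↔C, transition), site 28 (A↔T, transversion).
Of the 9 differences, 5 transitions and 4 transversions, so the answer is 4.

4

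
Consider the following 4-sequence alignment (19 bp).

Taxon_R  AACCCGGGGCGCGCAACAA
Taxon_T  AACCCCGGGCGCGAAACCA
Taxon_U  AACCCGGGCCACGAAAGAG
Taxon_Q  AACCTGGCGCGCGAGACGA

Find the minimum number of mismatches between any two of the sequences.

Pairwise Hamming distances:
  Taxon_R vs Taxon_T: 3
  Taxon_R vs Taxon_U: 5
  Taxon_R vs Taxon_Q: 5
  Taxon_T vs Taxon_U: 6
  Taxon_T vs Taxon_Q: 5
  Taxon_U vs Taxon_Q: 8
The smallest is 3, between Taxon_R and Taxon_T.

3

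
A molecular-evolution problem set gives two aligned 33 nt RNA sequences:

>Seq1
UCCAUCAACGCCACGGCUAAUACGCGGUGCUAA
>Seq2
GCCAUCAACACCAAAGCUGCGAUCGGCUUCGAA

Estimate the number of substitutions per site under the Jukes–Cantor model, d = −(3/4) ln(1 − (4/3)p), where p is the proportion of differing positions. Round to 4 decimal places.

Mismatches occur at site 1 (U/G), site 10 (G/A), site 14 (C/A), site 15 (G/A), site 19 (A/G), site 20 (A/C), site 21 (U/G), site 23 (C/U), site 24 (G/C), site 25 (C/G), site 27 (G/C), site 29 (G/U), site 31 (U/G).
p = 13/33 = 0.393939.
d = −0.75 · ln(1 − (4/3)·0.393939) = −0.75 · ln(0.474748) = −0.75 · (-0.744971) = 0.5587.

0.5587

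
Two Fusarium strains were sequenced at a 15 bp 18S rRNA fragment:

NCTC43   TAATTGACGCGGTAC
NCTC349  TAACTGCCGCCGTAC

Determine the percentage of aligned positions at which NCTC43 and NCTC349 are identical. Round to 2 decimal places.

The sequences differ at positions 4 (T/C), 7 (A/C), 11 (G/C).
12 of the 15 sites match, so the percent identity is 12/15 × 100 = 80.00%.

80.00%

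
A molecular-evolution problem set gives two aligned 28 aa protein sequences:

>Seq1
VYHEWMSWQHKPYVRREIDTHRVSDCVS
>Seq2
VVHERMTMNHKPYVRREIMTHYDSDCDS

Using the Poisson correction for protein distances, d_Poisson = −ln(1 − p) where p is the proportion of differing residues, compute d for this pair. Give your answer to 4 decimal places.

Differing sites — 2:Y/V; 5:W/R; 7:S/T; 8:W/M; 9:Q/N; 19:D/M; 22:R/Y; 23:V/D; 27:V/D.
p = 9/28 = 0.321429.
d = −ln(1 − 0.321429) = −ln(0.678571) = 0.3878.

0.3878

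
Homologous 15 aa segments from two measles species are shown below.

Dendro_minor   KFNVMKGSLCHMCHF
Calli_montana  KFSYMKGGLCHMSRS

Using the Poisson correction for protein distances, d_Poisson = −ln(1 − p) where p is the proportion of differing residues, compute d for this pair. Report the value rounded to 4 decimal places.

Mismatches occur at site 3 (N/S), site 4 (V/Y), site 8 (S/G), site 13 (C/S), site 14 (H/R), site 15 (F/S).
p = 6/15 = 0.400000.
d = −ln(1 − 0.400000) = −ln(0.600000) = 0.5108.

0.5108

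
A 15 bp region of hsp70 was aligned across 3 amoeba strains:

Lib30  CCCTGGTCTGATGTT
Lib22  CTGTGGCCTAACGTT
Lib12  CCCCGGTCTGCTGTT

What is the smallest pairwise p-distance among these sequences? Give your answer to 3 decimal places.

Pairwise Hamming distances:
  Lib30 vs Lib22: 5
  Lib30 vs Lib12: 2
  Lib22 vs Lib12: 7
The smallest is 2 mismatches, between Lib30 and Lib12; p = 2/15 = 0.133.

0.133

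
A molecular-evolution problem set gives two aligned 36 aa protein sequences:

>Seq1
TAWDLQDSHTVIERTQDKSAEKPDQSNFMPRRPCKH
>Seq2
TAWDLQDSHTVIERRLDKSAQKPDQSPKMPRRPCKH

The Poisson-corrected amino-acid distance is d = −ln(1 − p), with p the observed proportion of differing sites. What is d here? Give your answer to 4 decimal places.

0.1495

Mismatches occur at site 15 (T/R), site 16 (Q/L), site 21 (E/Q), site 27 (N/P), site 28 (F/K).
p = 5/36 = 0.138889.
d = −ln(1 − 0.138889) = −ln(0.861111) = 0.1495.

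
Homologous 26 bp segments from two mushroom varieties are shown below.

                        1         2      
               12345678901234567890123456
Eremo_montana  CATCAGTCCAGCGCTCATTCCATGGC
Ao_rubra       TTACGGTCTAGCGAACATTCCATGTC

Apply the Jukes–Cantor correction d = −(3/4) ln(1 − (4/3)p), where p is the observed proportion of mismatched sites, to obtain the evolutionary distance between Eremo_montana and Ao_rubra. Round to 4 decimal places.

The sequences differ at positions 1 (C/T), 2 (A/T), 3 (T/A), 5 (A/G), 9 (C/T), 14 (C/A), 15 (T/A), 25 (G/T).
p = 8/26 = 0.307692.
d = −0.75 · ln(1 − (4/3)·0.307692) = −0.75 · ln(0.589744) = −0.75 · (-0.528067) = 0.3961.

0.3961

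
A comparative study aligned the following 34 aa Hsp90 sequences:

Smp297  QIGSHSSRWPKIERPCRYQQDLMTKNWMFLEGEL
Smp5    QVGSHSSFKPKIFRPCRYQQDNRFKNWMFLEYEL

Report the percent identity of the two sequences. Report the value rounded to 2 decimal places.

Differing sites — 2:I/V; 8:R/F; 9:W/K; 13:E/F; 22:L/N; 23:M/R; 24:T/F; 32:G/Y.
26 of the 34 sites match, so the percent identity is 26/34 × 100 = 76.47%.

76.47%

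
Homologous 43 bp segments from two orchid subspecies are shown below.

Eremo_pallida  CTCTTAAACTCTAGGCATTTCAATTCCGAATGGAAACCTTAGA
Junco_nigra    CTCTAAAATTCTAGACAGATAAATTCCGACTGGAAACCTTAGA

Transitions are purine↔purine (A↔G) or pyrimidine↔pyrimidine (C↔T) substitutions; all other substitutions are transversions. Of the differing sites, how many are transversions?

5

Mismatches occur at site 5 (T↔A, transversion), site 9 (C↔T, transition), site 15 (G↔A, transition), site 18 (T↔G, transversion), site 19 (T↔A, transversion), site 21 (C↔A, transversion), site 30 (A↔C, transversion).
Of the 7 differences, 2 transitions and 5 transversions, so the answer is 5.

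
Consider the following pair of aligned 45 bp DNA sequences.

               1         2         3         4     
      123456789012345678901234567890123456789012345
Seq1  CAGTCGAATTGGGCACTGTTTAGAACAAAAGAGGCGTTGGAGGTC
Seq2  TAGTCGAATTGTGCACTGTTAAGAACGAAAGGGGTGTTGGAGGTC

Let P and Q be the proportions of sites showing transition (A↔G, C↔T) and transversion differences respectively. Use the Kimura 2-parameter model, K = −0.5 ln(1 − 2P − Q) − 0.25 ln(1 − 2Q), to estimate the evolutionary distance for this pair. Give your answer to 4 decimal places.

The sequences differ at positions 1 (C/T, transition), 12 (G/T, transversion), 21 (T/A, transversion), 27 (A/G, transition), 32 (A/G, transition), 35 (C/T, transition).
Of the 6 differences, 4 transitions and 2 transversions over 45 sites: P = 4/45 = 0.088889, Q = 2/45 = 0.044444.
d = −0.5·ln(0.777778) − 0.25·ln(0.911112) = −0.5·(-0.251314) − 0.25·(-0.093089) = 0.1489.

0.1489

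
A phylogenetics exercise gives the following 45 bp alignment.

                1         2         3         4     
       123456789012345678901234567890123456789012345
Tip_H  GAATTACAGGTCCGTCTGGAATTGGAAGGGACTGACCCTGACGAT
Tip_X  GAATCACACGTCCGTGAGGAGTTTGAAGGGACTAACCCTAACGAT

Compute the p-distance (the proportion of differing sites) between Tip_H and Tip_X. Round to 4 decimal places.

Differing sites — 5:T/C; 9:G/C; 16:C/G; 17:T/A; 21:A/G; 24:G/T; 34:G/A; 40:G/A.
There are 8 differences over 45 sites, so p = 8/45 = 0.1778.

0.1778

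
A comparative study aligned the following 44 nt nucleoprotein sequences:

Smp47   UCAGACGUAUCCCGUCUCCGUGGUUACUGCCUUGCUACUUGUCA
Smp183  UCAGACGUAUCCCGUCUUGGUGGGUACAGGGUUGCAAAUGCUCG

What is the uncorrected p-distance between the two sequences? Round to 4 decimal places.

0.2500

Differing sites — 18:C/U; 19:C/G; 24:U/G; 28:U/A; 30:C/G; 31:C/G; 36:U/A; 38:C/A; 40:U/G; 41:G/C; 44:A/G.
There are 11 differences over 44 sites, so p = 11/44 = 0.2500.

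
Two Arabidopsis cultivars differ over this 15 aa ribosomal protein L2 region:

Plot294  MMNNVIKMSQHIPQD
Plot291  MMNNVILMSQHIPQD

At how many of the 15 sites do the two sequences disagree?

1

Differing sites — 7:K/L.
That gives 1 mismatch out of 15 aligned sites, so the Hamming distance is 1.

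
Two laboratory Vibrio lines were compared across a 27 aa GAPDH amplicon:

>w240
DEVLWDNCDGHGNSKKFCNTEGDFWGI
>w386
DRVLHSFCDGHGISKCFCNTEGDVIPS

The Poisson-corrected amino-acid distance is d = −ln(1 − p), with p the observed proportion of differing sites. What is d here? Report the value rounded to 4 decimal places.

0.4626

Differing sites — 2:E/R; 5:W/H; 6:D/S; 7:N/F; 13:N/I; 16:K/C; 24:F/V; 25:W/I; 26:G/P; 27:I/S.
p = 10/27 = 0.370370.
d = −ln(1 − 0.370370) = −ln(0.629630) = 0.4626.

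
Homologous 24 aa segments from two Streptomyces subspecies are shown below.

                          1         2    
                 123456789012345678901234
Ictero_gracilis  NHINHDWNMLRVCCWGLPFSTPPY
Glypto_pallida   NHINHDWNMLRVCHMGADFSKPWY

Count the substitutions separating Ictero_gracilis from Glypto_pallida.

6

The sequences differ at positions 14 (C/H), 15 (W/M), 17 (L/A), 18 (P/D), 21 (T/K), 23 (P/W).
That gives 6 mismatches out of 24 aligned sites, so the Hamming distance is 6.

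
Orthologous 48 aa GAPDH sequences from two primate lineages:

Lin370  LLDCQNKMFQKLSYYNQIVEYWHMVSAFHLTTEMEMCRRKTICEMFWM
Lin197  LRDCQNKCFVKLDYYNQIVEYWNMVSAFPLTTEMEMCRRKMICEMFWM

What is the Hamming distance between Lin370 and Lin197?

Mismatches occur at site 2 (L↔R), site 8 (M↔C), site 10 (Q↔V), site 13 (S↔D), site 23 (H↔N), site 29 (H↔P), site 41 (T↔M).
That gives 7 mismatches out of 48 aligned sites, so the Hamming distance is 7.

7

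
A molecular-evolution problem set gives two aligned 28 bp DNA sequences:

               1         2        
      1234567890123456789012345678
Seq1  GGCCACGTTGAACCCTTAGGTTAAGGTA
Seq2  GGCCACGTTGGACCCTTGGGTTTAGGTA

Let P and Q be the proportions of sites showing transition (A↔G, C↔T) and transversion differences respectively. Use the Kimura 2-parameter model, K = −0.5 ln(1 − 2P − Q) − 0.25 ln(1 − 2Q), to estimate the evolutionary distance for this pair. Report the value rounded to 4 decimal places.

0.1169

The sequences differ at positions 11 (A/G, transition), 18 (A/G, transition), 23 (A/T, transversion).
Of the 3 differences, 2 transitions and 1 transversion over 28 sites: P = 2/28 = 0.071429, Q = 1/28 = 0.035714.
d = −0.5·ln(0.821428) − 0.25·ln(0.928572) = −0.5·(-0.196711) − 0.25·(-0.074107) = 0.1169.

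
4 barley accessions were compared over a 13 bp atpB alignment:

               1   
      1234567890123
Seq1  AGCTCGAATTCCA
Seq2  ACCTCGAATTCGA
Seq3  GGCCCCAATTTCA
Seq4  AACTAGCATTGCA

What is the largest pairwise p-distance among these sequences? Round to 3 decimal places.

0.538

Pairwise Hamming distances:
  Seq1 vs Seq2: 2
  Seq1 vs Seq3: 4
  Seq1 vs Seq4: 4
  Seq2 vs Seq3: 6
  Seq2 vs Seq4: 5
  Seq3 vs Seq4: 7
The largest is 7 mismatches, between Seq3 and Seq4; p = 7/13 = 0.538.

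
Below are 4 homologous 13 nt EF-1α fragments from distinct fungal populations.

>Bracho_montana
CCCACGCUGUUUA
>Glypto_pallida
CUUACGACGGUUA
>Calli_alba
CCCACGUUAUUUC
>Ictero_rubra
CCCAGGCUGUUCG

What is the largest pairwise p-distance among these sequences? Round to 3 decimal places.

Pairwise Hamming distances:
  Bracho_montana vs Glypto_pallida: 5
  Bracho_montana vs Calli_alba: 3
  Bracho_montana vs Ictero_rubra: 3
  Glypto_pallida vs Calli_alba: 7
  Glypto_pallida vs Ictero_rubra: 8
  Calli_alba vs Ictero_rubra: 5
The largest is 8 mismatches, between Glypto_pallida and Ictero_rubra; p = 8/13 = 0.615.

0.615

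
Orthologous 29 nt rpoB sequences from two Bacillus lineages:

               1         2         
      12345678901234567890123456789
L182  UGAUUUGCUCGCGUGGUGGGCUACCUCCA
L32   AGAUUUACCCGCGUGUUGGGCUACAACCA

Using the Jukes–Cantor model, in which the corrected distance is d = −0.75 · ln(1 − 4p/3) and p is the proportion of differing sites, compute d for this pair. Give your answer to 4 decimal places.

0.2421

The sequences differ at positions 1 (U/A), 7 (G/A), 9 (U/C), 16 (G/U), 25 (C/A), 26 (U/A).
p = 6/29 = 0.206897.
d = −0.75 · ln(1 − (4/3)·0.206897) = −0.75 · ln(0.724137) = −0.75 · (-0.322775) = 0.2421.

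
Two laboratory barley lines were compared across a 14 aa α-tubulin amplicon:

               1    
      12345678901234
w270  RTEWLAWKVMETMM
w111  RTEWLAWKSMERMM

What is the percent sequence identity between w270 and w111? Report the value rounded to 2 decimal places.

Mismatches occur at site 9 (V↔S), site 12 (T↔R).
12 of the 14 sites match, so the percent identity is 12/14 × 100 = 85.71%.

85.71%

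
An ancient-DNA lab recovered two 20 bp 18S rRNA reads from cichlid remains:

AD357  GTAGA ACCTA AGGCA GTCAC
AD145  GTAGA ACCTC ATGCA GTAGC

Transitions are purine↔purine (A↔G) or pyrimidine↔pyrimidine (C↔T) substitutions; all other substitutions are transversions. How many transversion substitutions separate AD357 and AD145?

3

Mismatches occur at site 10 (A→C, transversion), site 12 (G→T, transversion), site 18 (C→A, transversion), site 19 (A→G, transition).
Of the 4 differences, 1 transition and 3 transversions, so the answer is 3.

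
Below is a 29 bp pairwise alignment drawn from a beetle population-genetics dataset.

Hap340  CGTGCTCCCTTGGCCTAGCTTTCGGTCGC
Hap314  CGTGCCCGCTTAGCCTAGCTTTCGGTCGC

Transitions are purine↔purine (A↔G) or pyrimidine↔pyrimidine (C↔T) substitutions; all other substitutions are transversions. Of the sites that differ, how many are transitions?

Differing sites — 6:T/C (Ti); 8:C/G (Tv); 12:G/A (Ti).
Of the 3 differences, 2 transitions and 1 transversion, so the answer is 2.

2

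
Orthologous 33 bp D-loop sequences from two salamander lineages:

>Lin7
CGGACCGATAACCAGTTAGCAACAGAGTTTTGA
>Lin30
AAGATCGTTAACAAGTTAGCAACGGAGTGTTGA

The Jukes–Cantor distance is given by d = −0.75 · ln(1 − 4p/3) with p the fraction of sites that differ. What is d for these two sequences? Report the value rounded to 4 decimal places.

0.2493

Differing sites — 1:C/A; 2:G/A; 5:C/T; 8:A/T; 13:C/A; 24:A/G; 29:T/G.
p = 7/33 = 0.212121.
d = −0.75 · ln(1 − (4/3)·0.212121) = −0.75 · ln(0.717172) = −0.75 · (-0.332440) = 0.2493.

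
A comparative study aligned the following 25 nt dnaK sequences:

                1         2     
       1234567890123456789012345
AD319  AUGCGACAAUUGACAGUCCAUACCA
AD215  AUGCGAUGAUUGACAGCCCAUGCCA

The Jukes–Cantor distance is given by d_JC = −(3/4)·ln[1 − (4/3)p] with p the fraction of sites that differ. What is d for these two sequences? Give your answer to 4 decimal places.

0.1800

Mismatches occur at site 7 (C↔U), site 8 (A↔G), site 17 (U↔C), site 22 (A↔G).
p = 4/25 = 0.160000.
d = −0.75 · ln(1 − (4/3)·0.160000) = −0.75 · ln(0.786667) = −0.75 · (-0.239950) = 0.1800.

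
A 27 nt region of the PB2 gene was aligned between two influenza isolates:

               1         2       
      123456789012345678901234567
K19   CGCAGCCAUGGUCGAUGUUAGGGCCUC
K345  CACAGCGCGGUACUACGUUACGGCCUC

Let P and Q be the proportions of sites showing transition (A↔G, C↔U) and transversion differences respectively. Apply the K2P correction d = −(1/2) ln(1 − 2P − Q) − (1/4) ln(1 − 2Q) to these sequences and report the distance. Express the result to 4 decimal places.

0.4443

The sequences differ at positions 2 (G/A, transition), 7 (C/G, transversion), 8 (A/C, transversion), 9 (U/G, transversion), 11 (G/U, transversion), 12 (U/A, transversion), 14 (G/U, transversion), 16 (U/C, transition), 21 (G/C, transversion).
Of the 9 differences, 2 transitions and 7 transversions over 27 sites: P = 2/27 = 0.074074, Q = 7/27 = 0.259259.
d = −0.5·ln(0.592593) − 0.25·ln(0.481482) = −0.5·(-0.523247) − 0.25·(-0.730886) = 0.4443.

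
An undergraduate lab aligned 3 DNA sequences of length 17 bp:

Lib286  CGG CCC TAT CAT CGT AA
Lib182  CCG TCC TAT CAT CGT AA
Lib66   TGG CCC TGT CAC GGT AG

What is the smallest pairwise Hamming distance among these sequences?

Pairwise Hamming distances:
  Lib286 vs Lib182: 2
  Lib286 vs Lib66: 5
  Lib182 vs Lib66: 7
The smallest is 2, between Lib286 and Lib182.

2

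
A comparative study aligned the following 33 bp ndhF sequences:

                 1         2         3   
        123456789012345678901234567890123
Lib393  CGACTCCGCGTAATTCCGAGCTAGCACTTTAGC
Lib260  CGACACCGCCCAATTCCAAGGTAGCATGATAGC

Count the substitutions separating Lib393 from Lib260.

Differing sites — 5:T/A; 10:G/C; 11:T/C; 18:G/A; 21:C/G; 27:C/T; 28:T/G; 29:T/A.
That gives 8 mismatches out of 33 aligned sites, so the Hamming distance is 8.

8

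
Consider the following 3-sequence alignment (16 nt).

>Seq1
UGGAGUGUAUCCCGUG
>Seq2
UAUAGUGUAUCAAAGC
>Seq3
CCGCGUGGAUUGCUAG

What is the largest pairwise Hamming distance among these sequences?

11

Pairwise Hamming distances:
  Seq1 vs Seq2: 7
  Seq1 vs Seq3: 8
  Seq2 vs Seq3: 11
The largest is 11, between Seq2 and Seq3.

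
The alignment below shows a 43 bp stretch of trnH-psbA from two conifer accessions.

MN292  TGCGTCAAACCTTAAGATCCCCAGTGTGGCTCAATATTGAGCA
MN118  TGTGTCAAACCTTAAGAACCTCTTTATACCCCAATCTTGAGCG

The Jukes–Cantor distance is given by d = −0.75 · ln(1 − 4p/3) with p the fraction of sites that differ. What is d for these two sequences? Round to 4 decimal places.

The sequences differ at positions 3 (C/T), 18 (T/A), 21 (C/T), 23 (A/T), 24 (G/T), 26 (G/A), 28 (G/A), 29 (G/C), 31 (T/C), 36 (A/C), 43 (A/G).
p = 11/43 = 0.255814.
d = −0.75 · ln(1 − (4/3)·0.255814) = −0.75 · ln(0.658915) = −0.75 · (-0.417161) = 0.3129.

0.3129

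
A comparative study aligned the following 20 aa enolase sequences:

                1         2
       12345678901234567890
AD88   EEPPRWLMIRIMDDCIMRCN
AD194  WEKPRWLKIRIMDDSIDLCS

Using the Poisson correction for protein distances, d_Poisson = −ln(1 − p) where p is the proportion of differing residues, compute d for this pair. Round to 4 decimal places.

0.4308

The sequences differ at positions 1 (E/W), 3 (P/K), 8 (M/K), 15 (C/S), 17 (M/D), 18 (R/L), 20 (N/S).
p = 7/20 = 0.350000.
d = −ln(1 − 0.350000) = −ln(0.650000) = 0.4308.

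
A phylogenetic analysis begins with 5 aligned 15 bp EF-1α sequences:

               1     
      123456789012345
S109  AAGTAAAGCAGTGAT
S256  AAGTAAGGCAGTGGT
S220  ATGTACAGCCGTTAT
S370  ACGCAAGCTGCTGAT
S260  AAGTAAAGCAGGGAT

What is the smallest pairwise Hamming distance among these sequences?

Pairwise Hamming distances:
  S109 vs S256: 2
  S109 vs S220: 4
  S109 vs S370: 7
  S109 vs S260: 1
  S256 vs S220: 6
  S256 vs S370: 7
  S256 vs S260: 3
  S220 vs S370: 9
  S220 vs S260: 5
  S370 vs S260: 8
The smallest is 1, between S109 and S260.

1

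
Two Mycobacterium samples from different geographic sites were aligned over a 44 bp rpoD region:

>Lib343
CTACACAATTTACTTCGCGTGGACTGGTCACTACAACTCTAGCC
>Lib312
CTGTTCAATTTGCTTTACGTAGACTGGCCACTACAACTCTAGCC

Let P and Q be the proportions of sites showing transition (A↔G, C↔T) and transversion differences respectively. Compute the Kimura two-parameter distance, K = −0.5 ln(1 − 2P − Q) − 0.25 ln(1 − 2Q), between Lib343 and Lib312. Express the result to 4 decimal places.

Differing sites — 3:A/G (Ti); 4:C/T (Ti); 5:A/T (Tv); 12:A/G (Ti); 16:C/T (Ti); 17:G/A (Ti); 21:G/A (Ti); 28:T/C (Ti).
Of the 8 differences, 7 transitions and 1 transversion over 44 sites: P = 7/44 = 0.159091, Q = 1/44 = 0.022727.
d = −0.5·ln(0.659091) − 0.25·ln(0.954546) = −0.5·(-0.416894) − 0.25·(-0.046519) = 0.2201.

0.2201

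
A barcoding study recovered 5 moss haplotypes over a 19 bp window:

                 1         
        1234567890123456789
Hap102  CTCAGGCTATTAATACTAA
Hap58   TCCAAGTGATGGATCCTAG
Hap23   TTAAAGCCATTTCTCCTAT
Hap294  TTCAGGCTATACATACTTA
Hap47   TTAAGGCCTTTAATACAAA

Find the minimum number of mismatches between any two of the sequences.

Pairwise Hamming distances:
  Hap102 vs Hap58: 9
  Hap102 vs Hap23: 8
  Hap102 vs Hap294: 4
  Hap102 vs Hap47: 5
  Hap58 vs Hap23: 8
  Hap58 vs Hap294: 9
  Hap58 vs Hap47: 11
  Hap23 vs Hap294: 9
  Hap23 vs Hap47: 7
  Hap294 vs Hap47: 7
The smallest is 4, between Hap102 and Hap294.

4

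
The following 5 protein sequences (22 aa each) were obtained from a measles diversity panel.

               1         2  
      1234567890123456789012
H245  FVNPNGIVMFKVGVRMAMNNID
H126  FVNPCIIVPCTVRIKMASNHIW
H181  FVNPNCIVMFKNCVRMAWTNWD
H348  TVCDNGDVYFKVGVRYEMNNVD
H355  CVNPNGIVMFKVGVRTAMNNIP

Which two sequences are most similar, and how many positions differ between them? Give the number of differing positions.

Pairwise Hamming distances:
  H245 vs H126: 11
  H245 vs H181: 6
  H245 vs H348: 8
  H245 vs H355: 3
  H126 vs H181: 14
  H126 vs H348: 18
  H126 vs H355: 13
  H181 vs H348: 13
  H181 vs H355: 9
  H348 vs H355: 9
The smallest is 3, between H245 and H355.

3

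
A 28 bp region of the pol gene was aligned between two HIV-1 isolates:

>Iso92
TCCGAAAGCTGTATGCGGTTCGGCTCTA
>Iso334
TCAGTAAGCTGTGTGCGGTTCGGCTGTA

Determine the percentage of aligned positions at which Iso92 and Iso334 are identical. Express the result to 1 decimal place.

85.7%

The sequences differ at positions 3 (C/A), 5 (A/T), 13 (A/G), 26 (C/G).
24 of the 28 sites match, so the percent identity is 24/28 × 100 = 85.7%.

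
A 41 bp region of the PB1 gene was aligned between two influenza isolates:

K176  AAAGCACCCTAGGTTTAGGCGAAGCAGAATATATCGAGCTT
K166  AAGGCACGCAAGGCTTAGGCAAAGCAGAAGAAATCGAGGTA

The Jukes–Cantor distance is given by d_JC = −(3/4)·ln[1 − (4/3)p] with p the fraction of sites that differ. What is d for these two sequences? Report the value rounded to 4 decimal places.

Differing sites — 3:A/G; 8:C/G; 10:T/A; 14:T/C; 21:G/A; 30:T/G; 32:T/A; 39:C/G; 41:T/A.
p = 9/41 = 0.219512.
d = −0.75 · ln(1 − (4/3)·0.219512) = −0.75 · ln(0.707317) = −0.75 · (-0.346276) = 0.2597.

0.2597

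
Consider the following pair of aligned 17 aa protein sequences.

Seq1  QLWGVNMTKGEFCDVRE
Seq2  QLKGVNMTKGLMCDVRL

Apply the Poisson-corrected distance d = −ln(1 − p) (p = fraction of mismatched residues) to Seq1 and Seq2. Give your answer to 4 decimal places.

0.2683

The sequences differ at positions 3 (W/K), 11 (E/L), 12 (F/M), 17 (E/L).
p = 4/17 = 0.235294.
d = −ln(1 − 0.235294) = −ln(0.764706) = 0.2683.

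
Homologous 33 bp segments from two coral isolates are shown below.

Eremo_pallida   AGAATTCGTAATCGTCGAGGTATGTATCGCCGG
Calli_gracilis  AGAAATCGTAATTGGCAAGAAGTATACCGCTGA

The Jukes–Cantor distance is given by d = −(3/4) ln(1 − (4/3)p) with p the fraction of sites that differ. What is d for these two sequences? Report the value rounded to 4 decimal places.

0.4408

Mismatches occur at site 5 (T→A), site 13 (C→T), site 15 (T→G), site 17 (G→A), site 20 (G→A), site 21 (T→A), site 22 (A→G), site 24 (G→A), site 27 (T→C), site 31 (C→T), site 33 (G→A).
p = 11/33 = 0.333333.
d = −0.75 · ln(1 − (4/3)·0.333333) = −0.75 · ln(0.555556) = −0.75 · (-0.587786) = 0.4408.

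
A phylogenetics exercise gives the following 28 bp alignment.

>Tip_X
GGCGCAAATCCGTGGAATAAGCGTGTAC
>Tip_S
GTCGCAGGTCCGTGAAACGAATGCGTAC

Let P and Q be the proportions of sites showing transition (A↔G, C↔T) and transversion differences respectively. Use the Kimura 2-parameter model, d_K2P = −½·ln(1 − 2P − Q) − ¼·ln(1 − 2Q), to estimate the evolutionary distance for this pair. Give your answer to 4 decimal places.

Differing sites — 2:G/T (Tv); 7:A/G (Ti); 8:A/G (Ti); 15:G/A (Ti); 18:T/C (Ti); 19:A/G (Ti); 21:G/A (Ti); 22:C/T (Ti); 24:T/C (Ti).
Of the 9 differences, 8 transitions and 1 transversion over 28 sites: P = 8/28 = 0.285714, Q = 1/28 = 0.035714.
d = −0.5·ln(0.392858) − 0.25·ln(0.928572) = −0.5·(-0.934307) − 0.25·(-0.074107) = 0.4857.

0.4857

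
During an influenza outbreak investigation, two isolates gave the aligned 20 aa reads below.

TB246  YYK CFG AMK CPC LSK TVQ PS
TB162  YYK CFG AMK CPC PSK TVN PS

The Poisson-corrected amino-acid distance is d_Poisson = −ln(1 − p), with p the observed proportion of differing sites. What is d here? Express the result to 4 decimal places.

Mismatches occur at site 13 (L→P), site 18 (Q→N).
p = 2/20 = 0.100000.
d = −ln(1 − 0.100000) = −ln(0.900000) = 0.1054.

0.1054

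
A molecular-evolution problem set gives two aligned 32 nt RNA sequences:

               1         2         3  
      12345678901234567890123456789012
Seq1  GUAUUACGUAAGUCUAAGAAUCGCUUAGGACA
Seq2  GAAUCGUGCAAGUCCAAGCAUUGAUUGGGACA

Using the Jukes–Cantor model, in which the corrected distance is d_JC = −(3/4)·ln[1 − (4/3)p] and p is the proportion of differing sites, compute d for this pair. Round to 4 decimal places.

Differing sites — 2:U/A; 5:U/C; 6:A/G; 7:C/U; 9:U/C; 15:U/C; 19:A/C; 22:C/U; 24:C/A; 27:A/G.
p = 10/32 = 0.312500.
d = −0.75 · ln(1 − (4/3)·0.312500) = −0.75 · ln(0.583333) = −0.75 · (-0.538997) = 0.4042.

0.4042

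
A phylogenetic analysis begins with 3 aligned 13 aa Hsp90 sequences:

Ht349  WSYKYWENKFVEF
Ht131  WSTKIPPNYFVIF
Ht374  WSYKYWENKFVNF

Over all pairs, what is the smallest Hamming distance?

Pairwise Hamming distances:
  Ht349 vs Ht131: 6
  Ht349 vs Ht374: 1
  Ht131 vs Ht374: 6
The smallest is 1, between Ht349 and Ht374.

1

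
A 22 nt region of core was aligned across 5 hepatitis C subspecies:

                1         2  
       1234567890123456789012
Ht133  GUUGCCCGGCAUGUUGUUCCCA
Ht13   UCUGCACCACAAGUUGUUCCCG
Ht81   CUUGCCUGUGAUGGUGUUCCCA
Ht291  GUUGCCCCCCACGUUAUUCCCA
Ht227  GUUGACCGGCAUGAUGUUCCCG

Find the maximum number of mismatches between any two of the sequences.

Pairwise Hamming distances:
  Ht133 vs Ht13: 7
  Ht133 vs Ht81: 5
  Ht133 vs Ht291: 4
  Ht133 vs Ht227: 3
  Ht13 vs Ht81: 10
  Ht13 vs Ht291: 7
  Ht13 vs Ht227: 8
  Ht81 vs Ht291: 8
  Ht81 vs Ht227: 7
  Ht291 vs Ht227: 7
The largest is 10, between Ht13 and Ht81.

10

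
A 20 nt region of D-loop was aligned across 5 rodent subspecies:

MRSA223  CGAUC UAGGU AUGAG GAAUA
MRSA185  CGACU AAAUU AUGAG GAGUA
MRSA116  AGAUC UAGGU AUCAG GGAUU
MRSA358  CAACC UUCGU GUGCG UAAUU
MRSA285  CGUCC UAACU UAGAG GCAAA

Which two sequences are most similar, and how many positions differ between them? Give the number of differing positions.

4

Pairwise Hamming distances:
  MRSA223 vs MRSA185: 6
  MRSA223 vs MRSA116: 4
  MRSA223 vs MRSA358: 8
  MRSA223 vs MRSA285: 8
  MRSA185 vs MRSA116: 10
  MRSA185 vs MRSA358: 11
  MRSA185 vs MRSA285: 9
  MRSA116 vs MRSA358: 10
  MRSA116 vs MRSA285: 11
  MRSA358 vs MRSA285: 12
The smallest is 4, between MRSA223 and MRSA116.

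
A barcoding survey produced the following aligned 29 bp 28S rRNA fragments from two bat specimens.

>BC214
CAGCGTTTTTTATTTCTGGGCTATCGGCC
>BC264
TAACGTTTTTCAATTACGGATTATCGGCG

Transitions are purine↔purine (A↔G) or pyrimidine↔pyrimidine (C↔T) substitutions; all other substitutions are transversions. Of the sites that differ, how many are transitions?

Mismatches occur at site 1 (C→T, transition), site 3 (G→A, transition), site 11 (T→C, transition), site 13 (T→A, transversion), site 16 (C→A, transversion), site 17 (T→C, transition), site 20 (G→A, transition), site 21 (C→T, transition), site 29 (C→G, transversion).
Of the 9 differences, 6 transitions and 3 transversions, so the answer is 6.

6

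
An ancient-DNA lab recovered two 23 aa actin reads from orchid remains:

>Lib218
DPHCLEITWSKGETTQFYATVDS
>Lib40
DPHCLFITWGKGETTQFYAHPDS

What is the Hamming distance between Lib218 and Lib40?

4

Differing sites — 6:E/F; 10:S/G; 20:T/H; 21:V/P.
That gives 4 mismatches out of 23 aligned sites, so the Hamming distance is 4.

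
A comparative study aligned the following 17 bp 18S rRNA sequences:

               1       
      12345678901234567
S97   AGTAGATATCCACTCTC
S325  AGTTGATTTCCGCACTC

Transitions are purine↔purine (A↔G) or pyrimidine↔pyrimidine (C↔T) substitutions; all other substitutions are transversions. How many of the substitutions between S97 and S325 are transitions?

Mismatches occur at site 4 (A↔T, transversion), site 8 (A↔T, transversion), site 12 (A↔G, transition), site 14 (T↔A, transversion).
Of the 4 differences, 1 transition and 3 transversions, so the answer is 1.

1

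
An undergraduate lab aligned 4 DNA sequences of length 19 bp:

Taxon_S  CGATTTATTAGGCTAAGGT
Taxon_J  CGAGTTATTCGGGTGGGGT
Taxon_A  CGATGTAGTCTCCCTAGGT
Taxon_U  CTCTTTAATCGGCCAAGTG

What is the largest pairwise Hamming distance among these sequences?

10

Pairwise Hamming distances:
  Taxon_S vs Taxon_J: 5
  Taxon_S vs Taxon_A: 7
  Taxon_S vs Taxon_U: 7
  Taxon_J vs Taxon_A: 9
  Taxon_J vs Taxon_U: 10
  Taxon_A vs Taxon_U: 9
The largest is 10, between Taxon_J and Taxon_U.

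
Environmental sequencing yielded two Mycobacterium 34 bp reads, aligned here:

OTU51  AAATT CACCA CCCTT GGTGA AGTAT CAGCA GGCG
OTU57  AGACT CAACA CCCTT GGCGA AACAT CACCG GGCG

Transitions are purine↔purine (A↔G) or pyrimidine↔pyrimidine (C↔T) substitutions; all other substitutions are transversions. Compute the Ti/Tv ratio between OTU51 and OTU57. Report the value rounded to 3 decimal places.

Differing sites — 2:A/G (Ti); 4:T/C (Ti); 8:C/A (Tv); 18:T/C (Ti); 22:G/A (Ti); 23:T/C (Ti); 28:G/C (Tv); 30:A/G (Ti).
Of the 8 differences, 6 transitions and 2 transversions, so Ti/Tv = 6/2 = 3.000.

3.000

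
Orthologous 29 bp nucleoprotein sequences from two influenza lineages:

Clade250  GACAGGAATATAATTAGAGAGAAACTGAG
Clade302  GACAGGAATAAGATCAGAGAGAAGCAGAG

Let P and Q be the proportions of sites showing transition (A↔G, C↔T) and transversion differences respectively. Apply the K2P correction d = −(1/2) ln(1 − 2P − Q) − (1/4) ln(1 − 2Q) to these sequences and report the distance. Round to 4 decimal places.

Differing sites — 11:T/A (Tv); 12:A/G (Ti); 15:T/C (Ti); 24:A/G (Ti); 26:T/A (Tv).
Of the 5 differences, 3 transitions and 2 transversions over 29 sites: P = 3/29 = 0.103448, Q = 2/29 = 0.068966.
d = −0.5·ln(0.724138) − 0.25·ln(0.862068) = −0.5·(-0.322773) − 0.25·(-0.148421) = 0.1985.

0.1985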